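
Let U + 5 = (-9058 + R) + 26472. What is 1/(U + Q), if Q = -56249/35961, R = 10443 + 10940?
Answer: 35961/1394942863 ≈ 2.5780e-5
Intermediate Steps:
R = 21383
U = 38792 (U = -5 + ((-9058 + 21383) + 26472) = -5 + (12325 + 26472) = -5 + 38797 = 38792)
Q = -56249/35961 (Q = -56249*1/35961 = -56249/35961 ≈ -1.5642)
1/(U + Q) = 1/(38792 - 56249/35961) = 1/(1394942863/35961) = 35961/1394942863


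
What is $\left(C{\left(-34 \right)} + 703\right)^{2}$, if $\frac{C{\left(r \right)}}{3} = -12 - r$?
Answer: $591361$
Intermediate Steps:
$C{\left(r \right)} = -36 - 3 r$ ($C{\left(r \right)} = 3 \left(-12 - r\right) = -36 - 3 r$)
$\left(C{\left(-34 \right)} + 703\right)^{2} = \left(\left(-36 - -102\right) + 703\right)^{2} = \left(\left(-36 + 102\right) + 703\right)^{2} = \left(66 + 703\right)^{2} = 769^{2} = 591361$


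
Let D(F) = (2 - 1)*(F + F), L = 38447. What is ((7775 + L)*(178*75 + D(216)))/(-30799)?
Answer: -637031604/30799 ≈ -20684.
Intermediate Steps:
D(F) = 2*F (D(F) = 1*(2*F) = 2*F)
((7775 + L)*(178*75 + D(216)))/(-30799) = ((7775 + 38447)*(178*75 + 2*216))/(-30799) = (46222*(13350 + 432))*(-1/30799) = (46222*13782)*(-1/30799) = 637031604*(-1/30799) = -637031604/30799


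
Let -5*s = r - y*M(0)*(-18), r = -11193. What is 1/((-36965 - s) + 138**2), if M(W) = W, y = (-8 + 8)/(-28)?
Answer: -5/100798 ≈ -4.9604e-5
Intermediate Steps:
y = 0 (y = 0*(-1/28) = 0)
s = 11193/5 (s = -(-11193 - 0*0*(-18))/5 = -(-11193 - 0*(-18))/5 = -(-11193 - 1*0)/5 = -(-11193 + 0)/5 = -1/5*(-11193) = 11193/5 ≈ 2238.6)
1/((-36965 - s) + 138**2) = 1/((-36965 - 1*11193/5) + 138**2) = 1/((-36965 - 11193/5) + 19044) = 1/(-196018/5 + 19044) = 1/(-100798/5) = -5/100798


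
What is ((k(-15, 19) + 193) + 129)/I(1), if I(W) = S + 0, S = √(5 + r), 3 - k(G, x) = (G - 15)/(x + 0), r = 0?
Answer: 1241*√5/19 ≈ 146.05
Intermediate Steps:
k(G, x) = 3 - (-15 + G)/x (k(G, x) = 3 - (G - 15)/(x + 0) = 3 - (-15 + G)/x)
S = √5 (S = √(5 + 0) = √5 ≈ 2.2361)
I(W) = √5 (I(W) = √5 + 0 = √5)
((k(-15, 19) + 193) + 129)/I(1) = (((15 - 1*(-15) + 3*19)/19 + 193) + 129)/(√5) = (((15 + 15 + 57)/19 + 193) + 129)*(√5/5) = (((1/19)*87 + 193) + 129)*(√5/5) = ((87/19 + 193) + 129)*(√5/5) = (3754/19 + 129)*(√5/5) = 6205*(√5/5)/19 = 1241*√5/19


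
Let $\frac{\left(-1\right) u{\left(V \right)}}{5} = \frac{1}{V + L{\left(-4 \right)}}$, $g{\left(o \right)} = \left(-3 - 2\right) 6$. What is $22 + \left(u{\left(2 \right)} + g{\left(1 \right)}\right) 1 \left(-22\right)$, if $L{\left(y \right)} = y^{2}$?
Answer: $\frac{6193}{9} \approx 688.11$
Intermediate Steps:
$g{\left(o \right)} = -30$ ($g{\left(o \right)} = \left(-5\right) 6 = -30$)
$u{\left(V \right)} = - \frac{5}{16 + V}$ ($u{\left(V \right)} = - \frac{5}{V + \left(-4\right)^{2}} = - \frac{5}{V + 16} = - \frac{5}{16 + V}$)
$22 + \left(u{\left(2 \right)} + g{\left(1 \right)}\right) 1 \left(-22\right) = 22 + \left(- \frac{5}{16 + 2} - 30\right) 1 \left(-22\right) = 22 + \left(- \frac{5}{18} - 30\right) 1 \left(-22\right) = 22 + \left(- \frac{545}{18}\right) 1 \left(-22\right) = 22 - - \frac{5995}{9} = 22 + \frac{5995}{9} = \frac{6193}{9}$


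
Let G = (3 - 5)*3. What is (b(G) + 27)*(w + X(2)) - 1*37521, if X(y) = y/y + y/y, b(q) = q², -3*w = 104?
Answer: -39579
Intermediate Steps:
w = -104/3 (w = -⅓*104 = -104/3 ≈ -34.667)
G = -6 (G = -2*3 = -6)
X(y) = 2 (X(y) = 1 + 1 = 2)
(b(G) + 27)*(w + X(2)) - 1*37521 = ((-6)² + 27)*(-104/3 + 2) - 1*37521 = (36 + 27)*(-98/3) - 37521 = 63*(-98/3) - 37521 = -2058 - 37521 = -39579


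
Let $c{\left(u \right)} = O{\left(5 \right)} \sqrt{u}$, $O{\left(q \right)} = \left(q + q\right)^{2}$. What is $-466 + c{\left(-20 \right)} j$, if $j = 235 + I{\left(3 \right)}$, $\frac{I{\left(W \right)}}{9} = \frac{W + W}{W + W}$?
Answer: $-466 + 48800 i \sqrt{5} \approx -466.0 + 1.0912 \cdot 10^{5} i$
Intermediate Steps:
$O{\left(q \right)} = 4 q^{2}$ ($O{\left(q \right)} = \left(2 q\right)^{2} = 4 q^{2}$)
$I{\left(W \right)} = 9$ ($I{\left(W \right)} = 9 \frac{W + W}{W + W} = 9 \frac{2 W}{2 W} = 9 \cdot 2 W \frac{1}{2 W} = 9 \cdot 1 = 9$)
$c{\left(u \right)} = 100 \sqrt{u}$ ($c{\left(u \right)} = 4 \cdot 5^{2} \sqrt{u} = 4 \cdot 25 \sqrt{u} = 100 \sqrt{u}$)
$j = 244$ ($j = 235 + 9 = 244$)
$-466 + c{\left(-20 \right)} j = -466 + 100 \sqrt{-20} \cdot 244 = -466 + 100 \cdot 2 i \sqrt{5} \cdot 244 = -466 + 200 i \sqrt{5} \cdot 244 = -466 + 48800 i \sqrt{5}$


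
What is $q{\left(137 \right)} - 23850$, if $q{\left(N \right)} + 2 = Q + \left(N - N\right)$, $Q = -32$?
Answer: $-23884$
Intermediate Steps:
$q{\left(N \right)} = -34$ ($q{\left(N \right)} = -2 + \left(-32 + \left(N - N\right)\right) = -2 + \left(-32 + 0\right) = -2 - 32 = -34$)
$q{\left(137 \right)} - 23850 = -34 - 23850 = -23884$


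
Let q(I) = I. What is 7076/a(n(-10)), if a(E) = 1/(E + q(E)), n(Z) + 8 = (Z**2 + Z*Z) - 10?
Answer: 2575664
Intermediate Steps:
n(Z) = -18 + 2*Z**2 (n(Z) = -8 + ((Z**2 + Z*Z) - 10) = -8 + ((Z**2 + Z**2) - 10) = -8 + (2*Z**2 - 10) = -8 + (-10 + 2*Z**2) = -18 + 2*Z**2)
a(E) = 1/(2*E) (a(E) = 1/(E + E) = 1/(2*E))
7076/a(n(-10)) = 7076/((1/(2*(-18 + 2*(-10)**2)))) = 7076/((1/(2*(-18 + 2*100)))) = 7076/((1/(2*(-18 + 200)))) = 7076/(((1/2)/182)) = 7076/(((1/2)*(1/182))) = 7076/(1/364) = 7076*364 = 2575664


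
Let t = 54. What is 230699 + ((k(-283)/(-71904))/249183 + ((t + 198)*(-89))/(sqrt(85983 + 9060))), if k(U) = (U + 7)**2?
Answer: 28704810278693/124425378 - 7476*sqrt(95043)/31681 ≈ 2.3063e+5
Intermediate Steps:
k(U) = (7 + U)**2
230699 + ((k(-283)/(-71904))/249183 + ((t + 198)*(-89))/(sqrt(85983 + 9060))) = 230699 + (((7 - 283)**2/(-71904))/249183 + ((54 + 198)*(-89))/(sqrt(85983 + 9060))) = 230699 + (((-276)**2*(-1/71904))*(1/249183) + (252*(-89))/(sqrt(95043))) = 230699 + ((76176*(-1/71904))*(1/249183) - 7476*sqrt(95043)/31681) = 230699 + (-1587/1498*1/249183 - 7476*sqrt(95043)/31681) = 230699 + (-529/124425378 - 7476*sqrt(95043)/31681) = 28704810278693/124425378 - 7476*sqrt(95043)/31681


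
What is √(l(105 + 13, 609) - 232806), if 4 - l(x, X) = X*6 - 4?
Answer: 2*I*√59113 ≈ 486.26*I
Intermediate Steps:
l(x, X) = 8 - 6*X (l(x, X) = 4 - (X*6 - 4) = 4 - (6*X - 4) = 4 - (-4 + 6*X) = 4 + (4 - 6*X) = 8 - 6*X)
√(l(105 + 13, 609) - 232806) = √((8 - 6*609) - 232806) = √((8 - 3654) - 232806) = √(-3646 - 232806) = √(-236452) = 2*I*√59113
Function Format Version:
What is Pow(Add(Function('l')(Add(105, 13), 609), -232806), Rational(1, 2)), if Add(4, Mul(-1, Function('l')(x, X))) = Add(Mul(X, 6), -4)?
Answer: Mul(2, I, Pow(59113, Rational(1, 2))) ≈ Mul(486.26, I)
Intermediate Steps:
Function('l')(x, X) = Add(8, Mul(-6, X)) (Function('l')(x, X) = Add(4, Mul(-1, Add(Mul(X, 6), -4))) = Add(4, Mul(-1, Add(Mul(6, X), -4))) = Add(4, Mul(-1, Add(-4, Mul(6, X)))) = Add(4, Add(4, Mul(-6, X))) = Add(8, Mul(-6, X)))
Pow(Add(Function('l')(Add(105, 13), 609), -232806), Rational(1, 2)) = Pow(Add(Add(8, Mul(-6, 609)), -232806), Rational(1, 2)) = Pow(Add(Add(8, -3654), -232806), Rational(1, 2)) = Pow(Add(-3646, -232806), Rational(1, 2)) = Pow(-236452, Rational(1, 2)) = Mul(2, I, Pow(59113, Rational(1, 2)))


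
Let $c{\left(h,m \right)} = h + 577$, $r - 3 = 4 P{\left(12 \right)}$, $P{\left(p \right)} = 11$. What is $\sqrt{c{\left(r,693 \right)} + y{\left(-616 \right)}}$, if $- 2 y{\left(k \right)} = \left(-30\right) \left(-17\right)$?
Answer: $3 \sqrt{41} \approx 19.209$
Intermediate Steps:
$y{\left(k \right)} = -255$ ($y{\left(k \right)} = - \frac{\left(-30\right) \left(-17\right)}{2} = \left(- \frac{1}{2}\right) 510 = -255$)
$r = 47$ ($r = 3 + 4 \cdot 11 = 3 + 44 = 47$)
$c{\left(h,m \right)} = 577 + h$
$\sqrt{c{\left(r,693 \right)} + y{\left(-616 \right)}} = \sqrt{\left(577 + 47\right) - 255} = \sqrt{624 - 255} = \sqrt{369} = 3 \sqrt{41}$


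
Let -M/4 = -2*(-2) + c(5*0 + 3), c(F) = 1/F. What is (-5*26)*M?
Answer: 6760/3 ≈ 2253.3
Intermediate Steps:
c(F) = 1/F
M = -52/3 (M = -4*(-2*(-2) + 1/(5*0 + 3)) = -4*(4 + 1/(0 + 3)) = -4*(4 + 1/3) = -4*(4 + ⅓) = -4*13/3 = -52/3 ≈ -17.333)
(-5*26)*M = -5*26*(-52/3) = -130*(-52/3) = 6760/3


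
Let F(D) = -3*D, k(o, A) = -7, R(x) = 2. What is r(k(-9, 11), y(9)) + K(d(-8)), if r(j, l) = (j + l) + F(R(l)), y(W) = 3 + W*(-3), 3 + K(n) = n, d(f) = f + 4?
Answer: -44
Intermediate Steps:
d(f) = 4 + f
K(n) = -3 + n
y(W) = 3 - 3*W
r(j, l) = -6 + j + l (r(j, l) = (j + l) - 3*2 = (j + l) - 6 = -6 + j + l)
r(k(-9, 11), y(9)) + K(d(-8)) = (-6 - 7 + (3 - 3*9)) + (-3 + (4 - 8)) = (-6 - 7 + (3 - 27)) + (-3 - 4) = (-6 - 7 - 24) - 7 = -37 - 7 = -44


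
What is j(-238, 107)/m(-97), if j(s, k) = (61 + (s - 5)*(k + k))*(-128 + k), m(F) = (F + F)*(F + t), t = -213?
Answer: 1090761/60140 ≈ 18.137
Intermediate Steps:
m(F) = 2*F*(-213 + F) (m(F) = (F + F)*(F - 213) = (2*F)*(-213 + F) = 2*F*(-213 + F))
j(s, k) = (-128 + k)*(61 + 2*k*(-5 + s)) (j(s, k) = (61 + (-5 + s)*(2*k))*(-128 + k) = (61 + 2*k*(-5 + s))*(-128 + k) = (-128 + k)*(61 + 2*k*(-5 + s)))
j(-238, 107)/m(-97) = (-7808 - 10*107² + 1341*107 - 256*107*(-238) + 2*(-238)*107²)/((2*(-97)*(-213 - 97))) = (-7808 - 10*11449 + 143487 + 6519296 + 2*(-238)*11449)/((2*(-97)*(-310))) = (-7808 - 114490 + 143487 + 6519296 - 5449724)/60140 = 1090761*(1/60140) = 1090761/60140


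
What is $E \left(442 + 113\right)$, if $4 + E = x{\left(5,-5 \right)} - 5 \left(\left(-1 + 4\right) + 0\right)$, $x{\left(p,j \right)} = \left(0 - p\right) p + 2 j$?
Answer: $-29970$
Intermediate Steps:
$x{\left(p,j \right)} = - p^{2} + 2 j$ ($x{\left(p,j \right)} = - p p + 2 j = - p^{2} + 2 j$)
$E = -54$ ($E = -4 + \left(\left(- 5^{2} + 2 \left(-5\right)\right) - 5 \left(\left(-1 + 4\right) + 0\right)\right) = -4 - \left(35 + 5 \left(3 + 0\right)\right) = -4 - 50 = -54$)
$E \left(442 + 113\right) = - 54 \left(442 + 113\right) = \left(-54\right) 555 = -29970$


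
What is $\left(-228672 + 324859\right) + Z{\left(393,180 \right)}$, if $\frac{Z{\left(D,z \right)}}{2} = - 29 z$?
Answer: $85747$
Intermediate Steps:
$Z{\left(D,z \right)} = - 58 z$ ($Z{\left(D,z \right)} = 2 \left(- 29 z\right) = - 58 z$)
$\left(-228672 + 324859\right) + Z{\left(393,180 \right)} = \left(-228672 + 324859\right) - 10440 = 96187 - 10440 = 85747$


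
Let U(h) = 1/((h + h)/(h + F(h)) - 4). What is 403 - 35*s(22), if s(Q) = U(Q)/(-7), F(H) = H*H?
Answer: 7231/18 ≈ 401.72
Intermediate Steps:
F(H) = H²
U(h) = 1/(-4 + 2*h/(h + h²)) (U(h) = 1/((h + h)/(h + h²) - 4) = 1/((2*h)/(h + h²) - 4) = 1/(2*h/(h + h²) - 4) = 1/(-4 + 2*h/(h + h²)))
s(Q) = -(-1 - Q)/(14*(1 + 2*Q)) (s(Q) = ((-1 - Q)/(2*(1 + 2*Q)))/(-7) = ((-1 - Q)/(2*(1 + 2*Q)))*(-⅐) = -(-1 - Q)/(14*(1 + 2*Q)))
403 - 35*s(22) = 403 - 5*(1 + 22)/(2*(1 + 2*22)) = 403 - 5*23/(2*(1 + 44)) = 403 - 5*23/(2*45) = 403 - 35*23/630 = 403 - 23/18 = 7231/18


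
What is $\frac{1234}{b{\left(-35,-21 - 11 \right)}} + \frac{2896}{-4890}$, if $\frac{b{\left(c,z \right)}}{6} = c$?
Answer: $- \frac{110707}{17115} \approx -6.4684$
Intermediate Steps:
$b{\left(c,z \right)} = 6 c$
$\frac{1234}{b{\left(-35,-21 - 11 \right)}} + \frac{2896}{-4890} = \frac{1234}{6 \left(-35\right)} + \frac{2896}{-4890} = \frac{1234}{-210} + 2896 \left(- \frac{1}{4890}\right) = 1234 \left(- \frac{1}{210}\right) - \frac{1448}{2445} = - \frac{617}{105} - \frac{1448}{2445} = - \frac{110707}{17115}$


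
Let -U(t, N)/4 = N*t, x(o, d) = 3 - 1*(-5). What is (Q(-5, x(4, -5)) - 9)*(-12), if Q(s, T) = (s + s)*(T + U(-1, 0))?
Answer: 1068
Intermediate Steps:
x(o, d) = 8 (x(o, d) = 3 + 5 = 8)
U(t, N) = -4*N*t
Q(s, T) = 2*T*s (Q(s, T) = (s + s)*(T - 4*0*(-1)) = (2*s)*(T + 0) = (2*s)*T = 2*T*s)
(Q(-5, x(4, -5)) - 9)*(-12) = (2*8*(-5) - 9)*(-12) = (-80 - 9)*(-12) = -89*(-12) = 1068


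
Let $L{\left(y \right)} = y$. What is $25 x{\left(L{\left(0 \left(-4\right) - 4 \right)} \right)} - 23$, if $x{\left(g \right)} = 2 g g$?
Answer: $777$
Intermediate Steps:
$x{\left(g \right)} = 2 g^{2}$
$25 x{\left(L{\left(0 \left(-4\right) - 4 \right)} \right)} - 23 = 25 \cdot 2 \left(0 \left(-4\right) - 4\right)^{2} - 23 = 25 \cdot 2 \left(0 - 4\right)^{2} - 23 = 25 \cdot 2 \left(-4\right)^{2} - 23 = 25 \cdot 2 \cdot 16 - 23 = 25 \cdot 32 - 23 = 800 - 23 = 777$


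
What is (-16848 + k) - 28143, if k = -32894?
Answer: -77885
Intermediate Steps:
(-16848 + k) - 28143 = (-16848 - 32894) - 28143 = -49742 - 28143 = -77885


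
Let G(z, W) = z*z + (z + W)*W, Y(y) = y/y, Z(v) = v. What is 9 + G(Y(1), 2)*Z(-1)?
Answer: 2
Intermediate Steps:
Y(y) = 1
G(z, W) = z² + W*(W + z) (G(z, W) = z² + (W + z)*W = z² + W*(W + z))
9 + G(Y(1), 2)*Z(-1) = 9 + (2² + 1² + 2*1)*(-1) = 9 + (4 + 1 + 2)*(-1) = 9 + 7*(-1) = 9 - 7 = 2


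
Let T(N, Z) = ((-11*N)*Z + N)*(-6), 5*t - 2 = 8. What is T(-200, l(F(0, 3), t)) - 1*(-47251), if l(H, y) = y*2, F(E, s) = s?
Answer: -4349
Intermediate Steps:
t = 2 (t = ⅖ + (⅕)*8 = ⅖ + 8/5 = 2)
l(H, y) = 2*y
T(N, Z) = -6*N + 66*N*Z (T(N, Z) = (-11*N*Z + N)*(-6) = (N - 11*N*Z)*(-6) = -6*N + 66*N*Z)
T(-200, l(F(0, 3), t)) - 1*(-47251) = 6*(-200)*(-1 + 11*(2*2)) - 1*(-47251) = 6*(-200)*(-1 + 11*4) + 47251 = 6*(-200)*(-1 + 44) + 47251 = 6*(-200)*43 + 47251 = -51600 + 47251 = -4349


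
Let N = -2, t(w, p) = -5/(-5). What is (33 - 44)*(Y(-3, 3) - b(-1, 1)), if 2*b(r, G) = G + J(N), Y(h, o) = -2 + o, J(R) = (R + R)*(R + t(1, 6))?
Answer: 33/2 ≈ 16.500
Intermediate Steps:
t(w, p) = 1 (t(w, p) = -5*(-⅕) = 1)
J(R) = 2*R*(1 + R) (J(R) = (R + R)*(R + 1) = (2*R)*(1 + R) = 2*R*(1 + R))
b(r, G) = 2 + G/2 (b(r, G) = (G + 2*(-2)*(1 - 2))/2 = (G + 2*(-2)*(-1))/2 = (G + 4)/2 = (4 + G)/2 = 2 + G/2)
(33 - 44)*(Y(-3, 3) - b(-1, 1)) = (33 - 44)*((-2 + 3) - (2 + (½)*1)) = -11*(1 - (2 + ½)) = -11*(1 - 1*5/2) = -11*(1 - 5/2) = -11*(-3/2) = 33/2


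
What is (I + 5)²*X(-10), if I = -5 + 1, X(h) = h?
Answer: -10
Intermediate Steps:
I = -4
(I + 5)²*X(-10) = (-4 + 5)²*(-10) = 1²*(-10) = 1*(-10) = -10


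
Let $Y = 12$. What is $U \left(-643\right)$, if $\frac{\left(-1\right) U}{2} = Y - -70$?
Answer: $105452$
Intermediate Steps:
$U = -164$ ($U = - 2 \left(12 - -70\right) = - 2 \left(12 + 70\right) = \left(-2\right) 82 = -164$)
$U \left(-643\right) = \left(-164\right) \left(-643\right) = 105452$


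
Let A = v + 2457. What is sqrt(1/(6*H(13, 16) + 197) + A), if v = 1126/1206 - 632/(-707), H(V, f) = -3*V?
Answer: sqrt(67976326810675661)/5257959 ≈ 49.586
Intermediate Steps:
v = 779137/426321 (v = 1126*(1/1206) - 632*(-1/707) = 563/603 + 632/707 = 779137/426321 ≈ 1.8276)
A = 1048249834/426321 (A = 779137/426321 + 2457 = 1048249834/426321 ≈ 2458.8)
sqrt(1/(6*H(13, 16) + 197) + A) = sqrt(1/(6*(-3*13) + 197) + 1048249834/426321) = sqrt(1/(6*(-39) + 197) + 1048249834/426321) = sqrt(1/(-234 + 197) + 1048249834/426321) = sqrt(1/(-37) + 1048249834/426321) = sqrt(-1/37 + 1048249834/426321) = sqrt(38784817537/15773877) = sqrt(67976326810675661)/5257959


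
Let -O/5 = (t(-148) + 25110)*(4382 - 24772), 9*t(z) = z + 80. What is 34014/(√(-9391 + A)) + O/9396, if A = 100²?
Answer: 5758186975/21141 + 11338*√609/203 ≈ 2.7375e+5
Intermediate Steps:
A = 10000
t(z) = 80/9 + z/9 (t(z) = (z + 80)/9 = (80 + z)/9 = 80/9 + z/9)
O = 23032747900/9 (O = -5*((80/9 + (⅑)*(-148)) + 25110)*(4382 - 24772) = -5*((80/9 - 148/9) + 25110)*(-20390) = -5*(-68/9 + 25110)*(-20390) = -1129610*(-20390)/9 = -5*(-4606549580/9) = 23032747900/9 ≈ 2.5592e+9)
34014/(√(-9391 + A)) + O/9396 = 34014/(√(-9391 + 10000)) + (23032747900/9)/9396 = 34014/(√609) + (23032747900/9)*(1/9396) = 34014*(√609/609) + 5758186975/21141 = 11338*√609/203 + 5758186975/21141 = 5758186975/21141 + 11338*√609/203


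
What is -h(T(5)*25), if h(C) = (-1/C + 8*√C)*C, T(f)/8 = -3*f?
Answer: 1 + 240000*I*√30 ≈ 1.0 + 1.3145e+6*I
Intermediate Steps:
T(f) = -24*f (T(f) = 8*(-3*f) = -24*f)
h(C) = C*(-1/C + 8*√C)
-h(T(5)*25) = -(-1 + 8*(-24*5*25)^(3/2)) = -(-1 + 8*(-120*25)^(3/2)) = -(-1 + 8*(-3000)^(3/2)) = -(-1 + 8*(-30000*I*√30)) = -(-1 - 240000*I*√30) = 1 + 240000*I*√30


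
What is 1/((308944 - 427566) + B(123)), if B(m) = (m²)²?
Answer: 1/228768019 ≈ 4.3712e-9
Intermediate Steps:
B(m) = m⁴
1/((308944 - 427566) + B(123)) = 1/((308944 - 427566) + 123⁴) = 1/(-118622 + 228886641) = 1/228768019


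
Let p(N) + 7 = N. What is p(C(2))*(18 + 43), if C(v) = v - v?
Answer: -427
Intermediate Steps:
C(v) = 0
p(N) = -7 + N
p(C(2))*(18 + 43) = (-7 + 0)*(18 + 43) = -7*61 = -427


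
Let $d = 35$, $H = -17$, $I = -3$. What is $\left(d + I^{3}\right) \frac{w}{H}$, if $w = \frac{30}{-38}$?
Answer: $\frac{120}{323} \approx 0.37152$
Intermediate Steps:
$w = - \frac{15}{19}$ ($w = 30 \left(- \frac{1}{38}\right) = - \frac{15}{19} \approx -0.78947$)
$\left(d + I^{3}\right) \frac{w}{H} = \left(35 + \left(-3\right)^{3}\right) \left(- \frac{15}{19 \left(-17\right)}\right) = \left(35 - 27\right) \left(\left(- \frac{15}{19}\right) \left(- \frac{1}{17}\right)\right) = 8 \cdot \frac{15}{323} = \frac{120}{323}$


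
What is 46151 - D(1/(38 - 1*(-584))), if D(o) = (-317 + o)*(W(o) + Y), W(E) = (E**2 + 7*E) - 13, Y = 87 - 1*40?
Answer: 13700345299151/240641848 ≈ 56933.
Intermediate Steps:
Y = 47 (Y = 87 - 40 = 47)
W(E) = -13 + E**2 + 7*E
D(o) = (-317 + o)*(34 + o**2 + 7*o) (D(o) = (-317 + o)*((-13 + o**2 + 7*o) + 47) = (-317 + o)*(34 + o**2 + 7*o))
46151 - D(1/(38 - 1*(-584))) = 46151 - (-10778 + (1/(38 - 1*(-584)))**3 - 2185/(38 - 1*(-584)) - 310/(38 - 1*(-584))**2) = 46151 - (-10778 + (1/(38 + 584))**3 - 2185/(38 + 584) - 310/(38 + 584)**2) = 46151 - (-10778 + (1/622)**3 - 2185/622 - 310*(1/622)**2) = 46151 - (-10778 + (1/622)**3 - 2185*1/622 - 310*(1/622)**2) = 46151 - (-10778 + 1/240641848 - 2185/622 - 310*1/386884) = 46151 - (-10778 + 1/240641848 - 2185/622 - 155/193442) = 46151 - 1*(-2594483372103/240641848) = 46151 + 2594483372103/240641848 = 13700345299151/240641848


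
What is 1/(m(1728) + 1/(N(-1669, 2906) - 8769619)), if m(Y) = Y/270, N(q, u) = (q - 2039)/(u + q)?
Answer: 54240112055/347136710967 ≈ 0.15625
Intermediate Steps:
N(q, u) = (-2039 + q)/(q + u)
m(Y) = Y/270 (m(Y) = Y*(1/270) = Y/270)
1/(m(1728) + 1/(N(-1669, 2906) - 8769619)) = 1/((1/270)*1728 + 1/((-2039 - 1669)/(-1669 + 2906) - 8769619)) = 1/(32/5 + 1/(-3708/1237 - 8769619)) = 1/(32/5 + 1/(-10848022411/1237)) = 1/(32/5 - 1237/10848022411) = 1/(347136710967/54240112055) = 54240112055/347136710967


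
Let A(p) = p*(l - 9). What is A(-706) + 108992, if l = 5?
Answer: 111816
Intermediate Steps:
A(p) = -4*p (A(p) = p*(5 - 9) = p*(-4) = -4*p)
A(-706) + 108992 = -4*(-706) + 108992 = 2824 + 108992 = 111816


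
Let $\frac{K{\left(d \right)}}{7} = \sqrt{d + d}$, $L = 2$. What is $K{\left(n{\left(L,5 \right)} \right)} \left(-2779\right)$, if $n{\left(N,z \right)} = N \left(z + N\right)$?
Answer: $- 38906 \sqrt{7} \approx -1.0294 \cdot 10^{5}$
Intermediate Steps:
$n{\left(N,z \right)} = N \left(N + z\right)$
$K{\left(d \right)} = 7 \sqrt{2} \sqrt{d}$ ($K{\left(d \right)} = 7 \sqrt{d + d} = 7 \sqrt{2 d} = 7 \sqrt{2} \sqrt{d}$)
$K{\left(n{\left(L,5 \right)} \right)} \left(-2779\right) = 7 \sqrt{2} \sqrt{2 \left(2 + 5\right)} \left(-2779\right) = 7 \sqrt{2} \sqrt{2 \cdot 7} \left(-2779\right) = 7 \sqrt{2} \sqrt{14} \left(-2779\right) = 14 \sqrt{7} \left(-2779\right) = - 38906 \sqrt{7}$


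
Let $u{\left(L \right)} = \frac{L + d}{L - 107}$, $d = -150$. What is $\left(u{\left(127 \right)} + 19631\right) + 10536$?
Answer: $\frac{603317}{20} \approx 30166.0$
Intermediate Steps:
$u{\left(L \right)} = \frac{-150 + L}{-107 + L}$ ($u{\left(L \right)} = \frac{L - 150}{L - 107} = \frac{-150 + L}{-107 + L}$)
$\left(u{\left(127 \right)} + 19631\right) + 10536 = \left(\frac{-150 + 127}{-107 + 127} + 19631\right) + 10536 = \left(\frac{1}{20} \left(-23\right) + 19631\right) + 10536 = \left(- \frac{23}{20} + 19631\right) + 10536 = \frac{392597}{20} + 10536 = \frac{603317}{20}$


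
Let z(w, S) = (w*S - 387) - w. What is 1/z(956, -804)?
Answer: -1/769967 ≈ -1.2988e-6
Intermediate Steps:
z(w, S) = -387 - w + S*w (z(w, S) = (S*w - 387) - w = (-387 + S*w) - w = -387 - w + S*w)
1/z(956, -804) = 1/(-387 - 1*956 - 804*956) = 1/(-387 - 956 - 768624) = 1/(-769967) = -1/769967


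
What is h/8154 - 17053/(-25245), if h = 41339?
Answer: 14600657/2541330 ≈ 5.7453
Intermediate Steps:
h/8154 - 17053/(-25245) = 41339/8154 - 17053/(-25245) = 41339*(1/8154) - 17053*(-1/25245) = 41339/8154 + 17053/25245 = 14600657/2541330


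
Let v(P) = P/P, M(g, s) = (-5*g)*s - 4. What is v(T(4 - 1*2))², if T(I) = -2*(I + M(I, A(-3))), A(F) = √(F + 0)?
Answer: 1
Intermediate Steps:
A(F) = √F
M(g, s) = -4 - 5*g*s (M(g, s) = -5*g*s - 4 = -4 - 5*g*s)
T(I) = 8 - 2*I + 10*I*I*√3 (T(I) = -2*(I + (-4 - 5*I*√(-3))) = -2*(I + (-4 - 5*I*I*√3)) = -2*(-4 + I - 5*I*I*√3) = 8 - 2*I + 10*I*I*√3)
v(P) = 1
v(T(4 - 1*2))² = 1² = 1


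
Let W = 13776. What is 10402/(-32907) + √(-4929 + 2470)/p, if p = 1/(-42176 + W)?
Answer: -1486/4701 - 28400*I*√2459 ≈ -0.3161 - 1.4083e+6*I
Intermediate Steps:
p = -1/28400 (p = 1/(-42176 + 13776) = 1/(-28400) = -1/28400 ≈ -3.5211e-5)
10402/(-32907) + √(-4929 + 2470)/p = 10402/(-32907) + √(-4929 + 2470)/(-1/28400) = 10402*(-1/32907) + √(-2459)*(-28400) = -1486/4701 + (I*√2459)*(-28400) = -1486/4701 - 28400*I*√2459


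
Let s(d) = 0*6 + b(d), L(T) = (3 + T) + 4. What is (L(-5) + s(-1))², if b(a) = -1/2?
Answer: 9/4 ≈ 2.2500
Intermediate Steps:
b(a) = -½ (b(a) = -1*½ = -½)
L(T) = 7 + T
s(d) = -½ (s(d) = 0*6 - ½ = 0 - ½ = -½)
(L(-5) + s(-1))² = ((7 - 5) - ½)² = (2 - ½)² = (3/2)² = 9/4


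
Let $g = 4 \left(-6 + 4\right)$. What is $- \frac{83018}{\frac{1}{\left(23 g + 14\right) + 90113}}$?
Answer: $-7466887974$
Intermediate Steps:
$g = -8$ ($g = 4 \left(-2\right) = -8$)
$- \frac{83018}{\frac{1}{\left(23 g + 14\right) + 90113}} = - \frac{83018}{\frac{1}{\left(23 \left(-8\right) + 14\right) + 90113}} = - \frac{83018}{\frac{1}{\left(-184 + 14\right) + 90113}} = - \frac{83018}{\frac{1}{-170 + 90113}} = - \frac{83018}{\frac{1}{89943}} = - 83018 \frac{1}{\frac{1}{89943}} = \left(-83018\right) 89943 = -7466887974$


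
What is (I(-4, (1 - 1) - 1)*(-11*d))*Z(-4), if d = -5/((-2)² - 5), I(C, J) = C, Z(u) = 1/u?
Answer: -55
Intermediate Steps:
d = 5 (d = -5/(4 - 5) = -5/(-1) = -5*(-1) = 5)
(I(-4, (1 - 1) - 1)*(-11*d))*Z(-4) = -(-44)*5/(-4) = -4*(-55)*(-¼) = 220*(-¼) = -55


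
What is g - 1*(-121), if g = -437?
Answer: -316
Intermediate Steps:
g - 1*(-121) = -437 - 1*(-121) = -437 + 121 = -316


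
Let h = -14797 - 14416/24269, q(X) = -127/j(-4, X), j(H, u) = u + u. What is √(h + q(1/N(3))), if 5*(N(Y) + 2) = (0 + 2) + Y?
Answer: I*√34712603778790/48538 ≈ 121.38*I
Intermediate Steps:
N(Y) = -8/5 + Y/5 (N(Y) = -2 + ((0 + 2) + Y)/5 = -2 + (2 + Y)/5 = -2 + (⅖ + Y/5) = -8/5 + Y/5)
j(H, u) = 2*u
q(X) = -127/(2*X) (q(X) = -127*1/(2*X) = -127/(2*X))
h = -359122809/24269 (h = -14797 - 14416/24269 = -359122809/24269 ≈ -14798.)
√(h + q(1/N(3))) = √(-359122809/24269 - 127/(2*(1/(-8/5 + (⅕)*3)))) = √(-359122809/24269 - 127/(2*(1/(-8/5 + ⅗)))) = √(-359122809/24269 - 127/(2*(1/(-1)))) = √(-359122809/24269 - 127/2/(-1)) = √(-359122809/24269 - 127/2*(-1)) = √(-359122809/24269 + 127/2) = √(-715163455/48538) = I*√34712603778790/48538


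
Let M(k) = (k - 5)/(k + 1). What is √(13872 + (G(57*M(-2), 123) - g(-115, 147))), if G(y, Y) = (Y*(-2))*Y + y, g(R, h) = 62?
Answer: I*√16049 ≈ 126.68*I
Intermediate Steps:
M(k) = (-5 + k)/(1 + k)
G(y, Y) = y - 2*Y² (G(y, Y) = (-2*Y)*Y + y = -2*Y² + y = y - 2*Y²)
√(13872 + (G(57*M(-2), 123) - g(-115, 147))) = √(13872 + ((57*((-5 - 2)/(1 - 2)) - 2*123²) - 1*62)) = √(13872 + ((57*(-7/(-1)) - 2*15129) - 62)) = √(13872 + ((57*(-1*(-7)) - 30258) - 62)) = √(13872 + ((57*7 - 30258) - 62)) = √(13872 + ((399 - 30258) - 62)) = √(13872 + (-29859 - 62)) = √(13872 - 29921) = √(-16049) = I*√16049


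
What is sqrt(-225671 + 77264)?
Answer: I*sqrt(148407) ≈ 385.24*I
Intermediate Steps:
sqrt(-225671 + 77264) = sqrt(-148407) = I*sqrt(148407)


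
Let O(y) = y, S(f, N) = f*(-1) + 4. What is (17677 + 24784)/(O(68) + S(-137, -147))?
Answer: 42461/209 ≈ 203.16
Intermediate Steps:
S(f, N) = 4 - f (S(f, N) = -f + 4 = 4 - f)
(17677 + 24784)/(O(68) + S(-137, -147)) = (17677 + 24784)/(68 + (4 - 1*(-137))) = 42461/(68 + (4 + 137)) = 42461/(68 + 141) = 42461/209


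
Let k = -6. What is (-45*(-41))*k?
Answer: -11070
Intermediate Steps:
(-45*(-41))*k = -45*(-41)*(-6) = 1845*(-6) = -11070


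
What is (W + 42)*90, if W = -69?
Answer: -2430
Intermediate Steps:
(W + 42)*90 = (-69 + 42)*90 = -27*90 = -2430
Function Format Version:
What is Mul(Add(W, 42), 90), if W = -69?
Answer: -2430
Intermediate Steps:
Mul(Add(W, 42), 90) = Mul(Add(-69, 42), 90) = Mul(-27, 90) = -2430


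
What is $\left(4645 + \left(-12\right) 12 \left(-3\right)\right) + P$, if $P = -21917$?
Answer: $-16840$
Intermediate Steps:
$\left(4645 + \left(-12\right) 12 \left(-3\right)\right) + P = \left(4645 + \left(-12\right) 12 \left(-3\right)\right) - 21917 = \left(4645 - -432\right) - 21917 = \left(4645 + 432\right) - 21917 = 5077 - 21917 = -16840$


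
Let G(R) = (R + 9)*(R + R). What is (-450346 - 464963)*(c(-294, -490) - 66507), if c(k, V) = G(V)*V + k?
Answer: 211475738202309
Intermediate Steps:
G(R) = 2*R*(9 + R) (G(R) = (9 + R)*(2*R) = 2*R*(9 + R))
c(k, V) = k + 2*V²*(9 + V) (c(k, V) = (2*V*(9 + V))*V + k = 2*V²*(9 + V) + k = k + 2*V²*(9 + V))
(-450346 - 464963)*(c(-294, -490) - 66507) = (-450346 - 464963)*((-294 + 2*(-490)²*(9 - 490)) - 66507) = -915309*((-294 + 2*240100*(-481)) - 66507) = -915309*((-294 - 230976200) - 66507) = -915309*(-230976494 - 66507) = -915309*(-231043001) = 211475738202309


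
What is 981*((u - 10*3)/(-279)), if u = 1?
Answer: 3161/31 ≈ 101.97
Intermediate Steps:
981*((u - 10*3)/(-279)) = 981*((1 - 10*3)/(-279)) = 981*((1 - 10*3)*(-1/279)) = 981*((1 - 30)*(-1/279)) = 981*(-29*(-1/279)) = 981*(29/279) = 3161/31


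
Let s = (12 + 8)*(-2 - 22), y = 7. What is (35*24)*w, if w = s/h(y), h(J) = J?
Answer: -57600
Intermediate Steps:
s = -480 (s = 20*(-24) = -480)
w = -480/7 ≈ -68.571
(35*24)*w = (35*24)*(-480/7) = 840*(-480/7) = -57600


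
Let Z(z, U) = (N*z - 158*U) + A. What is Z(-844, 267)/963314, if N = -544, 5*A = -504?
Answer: 1042123/2408285 ≈ 0.43272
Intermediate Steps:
A = -504/5 (A = (⅕)*(-504) = -504/5 ≈ -100.80)
Z(z, U) = -504/5 - 544*z - 158*U (Z(z, U) = (-544*z - 158*U) - 504/5 = -504/5 - 544*z - 158*U)
Z(-844, 267)/963314 = (-504/5 - 544*(-844) - 158*267)/963314 = (-504/5 + 459136 - 42186)*(1/963314) = (2084246/5)*(1/963314) = 1042123/2408285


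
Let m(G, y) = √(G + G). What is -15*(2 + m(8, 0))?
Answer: -90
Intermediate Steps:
m(G, y) = √2*√G (m(G, y) = √(2*G) = √2*√G)
-15*(2 + m(8, 0)) = -15*(2 + √2*√8) = -15*(2 + √2*(2*√2)) = -15*(2 + 4) = -15*6 = -90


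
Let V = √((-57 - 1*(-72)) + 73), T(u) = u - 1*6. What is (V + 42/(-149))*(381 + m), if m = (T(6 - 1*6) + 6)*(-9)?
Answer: -16002/149 + 762*√22 ≈ 3466.7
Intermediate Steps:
T(u) = -6 + u (T(u) = u - 6 = -6 + u)
m = 0 (m = ((-6 + (6 - 1*6)) + 6)*(-9) = ((-6 + (6 - 6)) + 6)*(-9) = ((-6 + 0) + 6)*(-9) = (-6 + 6)*(-9) = 0*(-9) = 0)
V = 2*√22 (V = √((-57 + 72) + 73) = √(15 + 73) = √88 = 2*√22 ≈ 9.3808)
(V + 42/(-149))*(381 + m) = (2*√22 + 42/(-149))*(381 + 0) = (2*√22 + 42*(-1/149))*381 = (2*√22 - 42/149)*381 = (-42/149 + 2*√22)*381 = -16002/149 + 762*√22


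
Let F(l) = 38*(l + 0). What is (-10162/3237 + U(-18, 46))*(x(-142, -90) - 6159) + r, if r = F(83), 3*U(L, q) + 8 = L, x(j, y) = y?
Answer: 83007094/1079 ≈ 76930.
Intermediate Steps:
U(L, q) = -8/3 + L/3
F(l) = 38*l
r = 3154 (r = 38*83 = 3154)
(-10162/3237 + U(-18, 46))*(x(-142, -90) - 6159) + r = (-10162/3237 + (-8/3 + (1/3)*(-18)))*(-90 - 6159) + 3154 = (-10162*1/3237 + (-8/3 - 6))*(-6249) + 3154 = (-10162/3237 - 26/3)*(-6249) + 3154 = -38216/3237*(-6249) + 3154 = 79603928/1079 + 3154 = 83007094/1079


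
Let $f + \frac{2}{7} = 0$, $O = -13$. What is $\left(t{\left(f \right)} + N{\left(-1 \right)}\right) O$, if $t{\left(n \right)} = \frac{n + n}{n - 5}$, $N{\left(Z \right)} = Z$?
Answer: $\frac{429}{37} \approx 11.595$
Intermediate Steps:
$f = - \frac{2}{7}$ ($f = - \frac{2}{7} + 0 = - \frac{2}{7} \approx -0.28571$)
$t{\left(n \right)} = \frac{2 n}{-5 + n}$
$\left(t{\left(f \right)} + N{\left(-1 \right)}\right) O = \left(2 \left(- \frac{2}{7}\right) \frac{1}{-5 - \frac{2}{7}} - 1\right) \left(-13\right) = \left(2 \left(- \frac{2}{7}\right) \frac{1}{- \frac{37}{7}} - 1\right) \left(-13\right) = \left(2 \left(- \frac{2}{7}\right) \left(- \frac{7}{37}\right) - 1\right) \left(-13\right) = \left(\frac{4}{37} - 1\right) \left(-13\right) = \left(- \frac{33}{37}\right) \left(-13\right) = \frac{429}{37}$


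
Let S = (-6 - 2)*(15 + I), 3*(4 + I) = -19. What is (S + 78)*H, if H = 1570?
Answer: 191540/3 ≈ 63847.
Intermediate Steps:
I = -31/3 (I = -4 + (1/3)*(-19) = -4 - 19/3 = -31/3 ≈ -10.333)
S = -112/3 (S = (-6 - 2)*(15 - 31/3) = -8*14/3 = -112/3 ≈ -37.333)
(S + 78)*H = (-112/3 + 78)*1570 = (122/3)*1570 = 191540/3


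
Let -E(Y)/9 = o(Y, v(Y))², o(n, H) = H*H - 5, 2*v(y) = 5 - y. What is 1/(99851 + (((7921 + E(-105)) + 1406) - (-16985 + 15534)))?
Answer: -1/81972971 ≈ -1.2199e-8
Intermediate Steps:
v(y) = 5/2 - y/2 (v(y) = (5 - y)/2 = 5/2 - y/2)
o(n, H) = -5 + H² (o(n, H) = H² - 5 = -5 + H²)
E(Y) = -9*(-5 + (5/2 - Y/2)²)²
1/(99851 + (((7921 + E(-105)) + 1406) - (-16985 + 15534))) = 1/(99851 + (((7921 - 9*(-20 + (-5 - 105)²)²/16) + 1406) - (-16985 + 15534))) = 1/(99851 + (((7921 - 9*(-20 + (-110)²)²/16) + 1406) - 1*(-1451))) = 1/(99851 + (((7921 - 9*(-20 + 12100)²/16) + 1406) + 1451)) = 1/(99851 + (((7921 - 9/16*12080²) + 1406) + 1451)) = 1/(99851 + (((7921 - 9/16*145926400) + 1406) + 1451)) = 1/(99851 + (((7921 - 82083600) + 1406) + 1451)) = 1/(99851 + ((-82075679 + 1406) + 1451)) = 1/(99851 + (-82074273 + 1451)) = 1/(99851 - 82072822) = 1/(-81972971) = -1/81972971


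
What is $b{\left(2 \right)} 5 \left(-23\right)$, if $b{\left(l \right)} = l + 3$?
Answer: $-575$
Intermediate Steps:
$b{\left(l \right)} = 3 + l$
$b{\left(2 \right)} 5 \left(-23\right) = \left(3 + 2\right) 5 \left(-23\right) = 5 \cdot 5 \left(-23\right) = 25 \left(-23\right) = -575$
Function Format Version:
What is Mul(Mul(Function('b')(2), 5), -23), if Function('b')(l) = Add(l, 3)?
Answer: -575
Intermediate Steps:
Function('b')(l) = Add(3, l)
Mul(Mul(Function('b')(2), 5), -23) = Mul(Mul(Add(3, 2), 5), -23) = Mul(Mul(5, 5), -23) = Mul(25, -23) = -575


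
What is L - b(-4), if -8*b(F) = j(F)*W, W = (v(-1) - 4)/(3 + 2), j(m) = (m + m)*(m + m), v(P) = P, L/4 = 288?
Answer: 1144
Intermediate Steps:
L = 1152 (L = 4*288 = 1152)
j(m) = 4*m² (j(m) = (2*m)*(2*m) = 4*m²)
W = -1 (W = (-1 - 4)/(3 + 2) = -5/5 = -5*⅕ = -1)
b(F) = F²/2 (b(F) = -4*F²*(-1)/8 = -(-1)*F²/2 = F²/2)
L - b(-4) = 1152 - (-4)²/2 = 1152 - 16/2 = 1152 - 1*8 = 1152 - 8 = 1144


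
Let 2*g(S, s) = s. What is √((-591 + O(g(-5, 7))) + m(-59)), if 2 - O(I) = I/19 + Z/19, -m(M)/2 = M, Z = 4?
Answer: I*√680694/38 ≈ 21.712*I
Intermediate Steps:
g(S, s) = s/2
m(M) = -2*M
O(I) = 34/19 - I/19 (O(I) = 2 - (I/19 + 4/19) = 2 - (4/19 + I/19) = 2 + (-4/19 - I/19) = 34/19 - I/19)
√((-591 + O(g(-5, 7))) + m(-59)) = √((-591 + (34/19 - 7/38)) - 2*(-59)) = √((-591 + (34/19 - 1/19*7/2)) + 118) = √((-591 + (34/19 - 7/38)) + 118) = √((-591 + 61/38) + 118) = √(-22397/38 + 118) = √(-17913/38) = I*√680694/38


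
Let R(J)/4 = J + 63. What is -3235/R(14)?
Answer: -3235/308 ≈ -10.503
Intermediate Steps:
R(J) = 252 + 4*J (R(J) = 4*(J + 63) = 4*(63 + J) = 252 + 4*J)
-3235/R(14) = -3235/(252 + 4*14) = -3235/(252 + 56) = -3235/308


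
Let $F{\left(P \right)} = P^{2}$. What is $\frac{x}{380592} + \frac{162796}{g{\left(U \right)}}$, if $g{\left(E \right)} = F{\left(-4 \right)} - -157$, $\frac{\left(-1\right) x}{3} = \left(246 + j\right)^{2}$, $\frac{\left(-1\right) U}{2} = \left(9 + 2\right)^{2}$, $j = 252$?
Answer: $\frac{572501307}{609652} \approx 939.06$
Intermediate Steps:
$U = -242$ ($U = - 2 \left(9 + 2\right)^{2} = - 2 \cdot 11^{2} = \left(-2\right) 121 = -242$)
$x = -744012$ ($x = - 3 \left(246 + 252\right)^{2} = - 3 \cdot 498^{2} = \left(-3\right) 248004 = -744012$)
$g{\left(E \right)} = 173$ ($g{\left(E \right)} = \left(-4\right)^{2} - -157 = 16 + 157 = 173$)
$\frac{x}{380592} + \frac{162796}{g{\left(U \right)}} = - \frac{744012}{380592} + \frac{162796}{173} = \left(-744012\right) \frac{1}{380592} + 162796 \cdot \frac{1}{173} = - \frac{6889}{3524} + \frac{162796}{173} = \frac{572501307}{609652}$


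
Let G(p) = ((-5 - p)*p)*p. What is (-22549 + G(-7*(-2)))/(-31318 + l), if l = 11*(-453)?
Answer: 26273/36301 ≈ 0.72375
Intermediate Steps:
G(p) = p²*(-5 - p) (G(p) = (p*(-5 - p))*p = p²*(-5 - p))
l = -4983
(-22549 + G(-7*(-2)))/(-31318 + l) = (-22549 + (-7*(-2))²*(-5 - (-1)*7*(-2)))/(-31318 - 4983) = (-22549 + (-1*(-14))²*(-5 - (-1)*(-14)))/(-36301) = (-22549 + 14²*(-5 - 1*14))*(-1/36301) = (-22549 + 196*(-5 - 14))*(-1/36301) = (-22549 + 196*(-19))*(-1/36301) = (-22549 - 3724)*(-1/36301) = -26273*(-1/36301) = 26273/36301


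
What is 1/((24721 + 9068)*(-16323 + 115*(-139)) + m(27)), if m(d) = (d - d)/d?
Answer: -1/1091655012 ≈ -9.1604e-10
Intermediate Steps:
m(d) = 0 (m(d) = 0/d = 0)
1/((24721 + 9068)*(-16323 + 115*(-139)) + m(27)) = 1/((24721 + 9068)*(-16323 + 115*(-139)) + 0) = 1/(33789*(-16323 - 15985) + 0) = 1/(33789*(-32308) + 0) = 1/(-1091655012 + 0) = 1/(-1091655012) = -1/1091655012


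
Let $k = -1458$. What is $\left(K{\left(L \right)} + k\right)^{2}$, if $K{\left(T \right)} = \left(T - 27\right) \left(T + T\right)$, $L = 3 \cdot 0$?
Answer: $2125764$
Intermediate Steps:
$L = 0$
$K{\left(T \right)} = 2 T \left(-27 + T\right)$ ($K{\left(T \right)} = \left(-27 + T\right) 2 T = 2 T \left(-27 + T\right)$)
$\left(K{\left(L \right)} + k\right)^{2} = \left(2 \cdot 0 \left(-27 + 0\right) - 1458\right)^{2} = \left(2 \cdot 0 \left(-27\right) - 1458\right)^{2} = \left(0 - 1458\right)^{2} = \left(-1458\right)^{2} = 2125764$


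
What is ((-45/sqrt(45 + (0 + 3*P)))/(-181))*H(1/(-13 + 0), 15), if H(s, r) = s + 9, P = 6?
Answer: 1740*sqrt(7)/16471 ≈ 0.27950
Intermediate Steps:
H(s, r) = 9 + s
((-45/sqrt(45 + (0 + 3*P)))/(-181))*H(1/(-13 + 0), 15) = ((-45/sqrt(45 + (0 + 3*6)))/(-181))*(9 + 1/(-13 + 0)) = (-(-45)/(181*(sqrt(45 + (0 + 18)))))*(9 + 1/(-13)) = (-(-45)/(181*(sqrt(45 + 18))))*(9 - 1/13) = -(-45)/(181*(sqrt(63)))*(116/13) = -(-45)/(181*(3*sqrt(7)))*(116/13) = -(-45)*sqrt(7)/21/181*(116/13) = -(-15)*sqrt(7)/1267*(116/13) = (15*sqrt(7)/1267)*(116/13) = 1740*sqrt(7)/16471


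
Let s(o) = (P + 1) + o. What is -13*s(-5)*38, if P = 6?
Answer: -988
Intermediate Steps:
s(o) = 7 + o (s(o) = (6 + 1) + o = 7 + o)
-13*s(-5)*38 = -13*(7 - 5)*38 = -13*2*38 = -26*38 = -988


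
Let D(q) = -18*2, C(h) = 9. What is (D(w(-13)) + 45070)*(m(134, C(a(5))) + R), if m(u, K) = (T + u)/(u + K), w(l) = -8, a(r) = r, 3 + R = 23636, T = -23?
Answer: 13836205220/13 ≈ 1.0643e+9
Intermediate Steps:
R = 23633 (R = -3 + 23636 = 23633)
D(q) = -36
m(u, K) = (-23 + u)/(K + u) (m(u, K) = (-23 + u)/(u + K) = (-23 + u)/(K + u))
(D(w(-13)) + 45070)*(m(134, C(a(5))) + R) = (-36 + 45070)*((-23 + 134)/(9 + 134) + 23633) = 45034*(111/143 + 23633) = 45034*(3379630/143) = 13836205220/13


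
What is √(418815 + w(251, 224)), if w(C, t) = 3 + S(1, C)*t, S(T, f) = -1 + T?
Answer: 29*√498 ≈ 647.16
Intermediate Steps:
w(C, t) = 3 (w(C, t) = 3 + (-1 + 1)*t = 3 + 0*t = 3 + 0 = 3)
√(418815 + w(251, 224)) = √(418815 + 3) = √418818 = 29*√498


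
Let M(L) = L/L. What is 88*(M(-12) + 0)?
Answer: 88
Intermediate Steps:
M(L) = 1
88*(M(-12) + 0) = 88*(1 + 0) = 88*1 = 88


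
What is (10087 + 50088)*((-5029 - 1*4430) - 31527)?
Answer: -2466332550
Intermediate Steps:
(10087 + 50088)*((-5029 - 1*4430) - 31527) = 60175*((-5029 - 4430) - 31527) = 60175*(-9459 - 31527) = 60175*(-40986) = -2466332550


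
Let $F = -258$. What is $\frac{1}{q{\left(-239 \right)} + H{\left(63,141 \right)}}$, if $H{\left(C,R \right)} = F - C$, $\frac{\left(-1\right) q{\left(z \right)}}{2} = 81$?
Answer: $- \frac{1}{483} \approx -0.0020704$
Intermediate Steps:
$q{\left(z \right)} = -162$ ($q{\left(z \right)} = \left(-2\right) 81 = -162$)
$H{\left(C,R \right)} = -258 - C$
$\frac{1}{q{\left(-239 \right)} + H{\left(63,141 \right)}} = \frac{1}{-162 - 321} = \frac{1}{-483} = - \frac{1}{483}$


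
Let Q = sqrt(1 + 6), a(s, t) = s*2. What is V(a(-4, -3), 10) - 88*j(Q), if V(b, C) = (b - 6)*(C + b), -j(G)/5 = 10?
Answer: 4372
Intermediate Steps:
a(s, t) = 2*s
Q = sqrt(7) ≈ 2.6458
j(G) = -50 (j(G) = -5*10 = -50)
V(b, C) = (-6 + b)*(C + b)
V(a(-4, -3), 10) - 88*j(Q) = ((2*(-4))**2 - 6*10 - 12*(-4) + 10*(2*(-4))) - 88*(-50) = ((-8)**2 - 60 - 6*(-8) + 10*(-8)) + 4400 = (64 - 60 + 48 - 80) + 4400 = -28 + 4400 = 4372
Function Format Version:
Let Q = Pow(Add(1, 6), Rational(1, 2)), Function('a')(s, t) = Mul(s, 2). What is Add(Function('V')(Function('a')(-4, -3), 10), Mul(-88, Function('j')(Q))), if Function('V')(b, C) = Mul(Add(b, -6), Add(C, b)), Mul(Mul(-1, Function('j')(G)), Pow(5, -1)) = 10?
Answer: 4372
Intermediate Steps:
Function('a')(s, t) = Mul(2, s)
Q = Pow(7, Rational(1, 2)) ≈ 2.6458
Function('j')(G) = -50 (Function('j')(G) = Mul(-5, 10) = -50)
Function('V')(b, C) = Mul(Add(-6, b), Add(C, b))
Add(Function('V')(Function('a')(-4, -3), 10), Mul(-88, Function('j')(Q))) = Add(Add(Pow(Mul(2, -4), 2), Mul(-6, 10), Mul(-6, Mul(2, -4)), Mul(10, Mul(2, -4))), Mul(-88, -50)) = Add(Add(Pow(-8, 2), -60, Mul(-6, -8), Mul(10, -8)), 4400) = Add(Add(64, -60, 48, -80), 4400) = Add(-28, 4400) = 4372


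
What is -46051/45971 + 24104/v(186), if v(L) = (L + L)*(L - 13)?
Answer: -463893293/739627419 ≈ -0.62720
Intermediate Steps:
v(L) = 2*L*(-13 + L) (v(L) = (2*L)*(-13 + L) = 2*L*(-13 + L))
-46051/45971 + 24104/v(186) = -46051/45971 + 24104/((2*186*(-13 + 186))) = -46051*1/45971 + 24104/((2*186*173)) = -46051/45971 + 24104/64356 = -46051/45971 + 24104*(1/64356) = -46051/45971 + 6026/16089 = -463893293/739627419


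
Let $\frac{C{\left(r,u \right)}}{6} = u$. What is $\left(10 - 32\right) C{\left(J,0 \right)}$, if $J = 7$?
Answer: $0$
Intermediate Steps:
$C{\left(r,u \right)} = 6 u$
$\left(10 - 32\right) C{\left(J,0 \right)} = \left(10 - 32\right) 6 \cdot 0 = \left(10 - 32\right) 0 = \left(-22\right) 0 = 0$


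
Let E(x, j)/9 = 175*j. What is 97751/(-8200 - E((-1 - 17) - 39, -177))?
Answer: 97751/270575 ≈ 0.36127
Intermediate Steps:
E(x, j) = 1575*j (E(x, j) = 9*(175*j) = 1575*j)
97751/(-8200 - E((-1 - 17) - 39, -177)) = 97751/(-8200 - 1575*(-177)) = 97751/(-8200 - 1*(-278775)) = 97751/(-8200 + 278775) = 97751/270575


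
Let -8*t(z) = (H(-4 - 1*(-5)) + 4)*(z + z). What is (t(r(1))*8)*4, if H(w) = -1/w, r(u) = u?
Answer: -24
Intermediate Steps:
t(z) = -3*z/4 (t(z) = -(-1/(-4 - 1*(-5)) + 4)*(z + z)/8 = -(-1/(-4 + 5) + 4)*2*z/8 = -(-1/1 + 4)*2*z/8 = -(-1*1 + 4)*2*z/8 = -(-1 + 4)*2*z/8 = -3*2*z/8 = -3*z/4)
(t(r(1))*8)*4 = (-¾*1*8)*4 = -¾*8*4 = -6*4 = -24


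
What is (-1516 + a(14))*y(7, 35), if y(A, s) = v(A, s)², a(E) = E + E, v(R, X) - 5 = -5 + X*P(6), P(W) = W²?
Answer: -2362348800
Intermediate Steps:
v(R, X) = 36*X (v(R, X) = 5 + (-5 + X*6²) = 5 + (-5 + X*36) = 5 + (-5 + 36*X) = 36*X)
a(E) = 2*E
y(A, s) = 1296*s² (y(A, s) = (36*s)² = 1296*s²)
(-1516 + a(14))*y(7, 35) = (-1516 + 2*14)*(1296*35²) = (-1516 + 28)*(1296*1225) = -1488*1587600 = -2362348800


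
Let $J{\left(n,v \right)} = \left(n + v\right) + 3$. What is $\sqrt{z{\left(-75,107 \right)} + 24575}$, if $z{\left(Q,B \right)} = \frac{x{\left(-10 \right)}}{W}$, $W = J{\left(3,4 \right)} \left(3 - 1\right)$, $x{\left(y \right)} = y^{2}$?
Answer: $2 \sqrt{6145} \approx 156.78$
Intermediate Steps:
$J{\left(n,v \right)} = 3 + n + v$
$W = 20$ ($W = \left(3 + 3 + 4\right) \left(3 - 1\right) = 10 \cdot 2 = 20$)
$z{\left(Q,B \right)} = 5$ ($z{\left(Q,B \right)} = \frac{\left(-10\right)^{2}}{20} = 100 \cdot \frac{1}{20} = 5$)
$\sqrt{z{\left(-75,107 \right)} + 24575} = \sqrt{5 + 24575} = \sqrt{24580} = 2 \sqrt{6145}$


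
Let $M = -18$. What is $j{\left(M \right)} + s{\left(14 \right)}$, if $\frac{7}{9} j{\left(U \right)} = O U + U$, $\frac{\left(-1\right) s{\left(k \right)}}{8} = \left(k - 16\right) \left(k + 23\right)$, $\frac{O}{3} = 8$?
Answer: $\frac{94}{7} \approx 13.429$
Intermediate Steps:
$O = 24$ ($O = 3 \cdot 8 = 24$)
$s{\left(k \right)} = - 8 \left(-16 + k\right) \left(23 + k\right)$ ($s{\left(k \right)} = - 8 \left(k - 16\right) \left(k + 23\right) = - 8 \left(-16 + k\right) \left(23 + k\right)$)
$j{\left(U \right)} = \frac{225 U}{7}$ ($j{\left(U \right)} = \frac{9 \left(24 U + U\right)}{7} = \frac{9 \cdot 25 U}{7} = \frac{225 U}{7}$)
$j{\left(M \right)} + s{\left(14 \right)} = \frac{225}{7} \left(-18\right) - \left(-2160 + 1568\right) = - \frac{4050}{7} - -592 = - \frac{4050}{7} + 592 = \frac{94}{7}$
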